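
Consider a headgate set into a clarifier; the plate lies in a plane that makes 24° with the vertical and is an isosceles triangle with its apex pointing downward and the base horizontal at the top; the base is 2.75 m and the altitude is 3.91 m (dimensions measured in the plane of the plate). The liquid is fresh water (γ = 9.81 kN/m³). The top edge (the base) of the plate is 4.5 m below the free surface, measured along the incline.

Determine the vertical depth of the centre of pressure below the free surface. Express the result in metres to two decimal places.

h_p = 5.44 m

γ = 9.81 kN/m³.
The plate makes 24° with the vertical, i.e. θ = 90° − 24° = 66° to the horizontal. Measuring y along the incline from the free-surface line, vertical depth h = y·sinθ with sinθ = 0.913545.
With the apex down, the centroid sits h/3 = 3.91/3 = 1.30333 m below the base (the top edge), so y_c = 4.5 + 1.30333 = 5.80333 m and h_c = 5.80333 × 0.913545 = 5.3016 m.
A = ½ × 2.75 × 3.91 = 5.37625 m².
Resultant F = γ·h_c·A = 9.81 × 5.3016 × 5.37625 = 279.612 kN.
I_c = b·h³/36 = 2.75 × 3.91³/36 = 4.56626 m⁴.
Centre of pressure: y_p = y_c + I_c/(y_c·A) = 5.80333 + 4.56626/(5.80333 × 5.37625) = 5.80333 + 0.146354 = 5.94968 m along the plane.
Vertically, h_p = y_p·sinθ = 5.94968 × 0.913545 = 5.4353 m.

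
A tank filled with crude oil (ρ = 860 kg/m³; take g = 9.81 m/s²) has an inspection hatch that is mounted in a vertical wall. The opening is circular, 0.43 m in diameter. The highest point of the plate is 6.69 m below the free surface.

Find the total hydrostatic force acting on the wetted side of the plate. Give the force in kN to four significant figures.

F ≈ 8.460 kN

γ = ρg = 860 × 9.81 / 1000 = 8.4366 kN/m³.
The centroid is at the centre, 0.215 m below the top of the plate, so the centroid depth is h_c = 6.69 + 0.215 = 6.905 m.
A = π(0.215)² = 0.14522 m².
Resultant F = γ·h_c·A = 8.4366 × 6.905 × 0.14522 = 8.45975 kN.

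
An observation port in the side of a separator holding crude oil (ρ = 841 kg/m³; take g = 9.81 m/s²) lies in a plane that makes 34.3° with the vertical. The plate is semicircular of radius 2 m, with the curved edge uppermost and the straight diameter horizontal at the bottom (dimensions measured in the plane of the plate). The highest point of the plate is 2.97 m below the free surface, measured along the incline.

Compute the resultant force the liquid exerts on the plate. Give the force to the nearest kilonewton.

γ = ρg = 841 × 9.81 / 1000 = 8.25021 kN/m³.
The plate makes 34.3° with the vertical, i.e. θ = 90° − 34.3° = 55.7° to the horizontal. Measuring y along the incline from the free-surface line, vertical depth h = y·sinθ with sinθ = 0.826098.
The centroid lies 4r/(3π) = 0.848826 m above the diameter, so r − 4r/(3π) = 2 − 0.848826 = 1.15117 m below the topmost point, so y_c = 2.97 + 1.15117 = 4.12117 m and h_c = 4.12117 × 0.826098 = 3.40449 m.
A = πr²/2 = π × 2²/2 = 6.28319 m².
Resultant F = γ·h_c·A = 8.25021 × 3.40449 × 6.28319 = 176.481 kN.

F ≈ 176 kN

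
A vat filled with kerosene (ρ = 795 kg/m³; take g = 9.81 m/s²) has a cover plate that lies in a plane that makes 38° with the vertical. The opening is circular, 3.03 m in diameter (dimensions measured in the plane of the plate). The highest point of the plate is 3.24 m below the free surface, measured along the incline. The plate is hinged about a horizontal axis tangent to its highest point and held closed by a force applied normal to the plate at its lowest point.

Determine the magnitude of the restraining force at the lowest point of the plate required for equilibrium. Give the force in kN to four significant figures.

P ≈ 113.7 kN

γ = ρg = 795 × 9.81 / 1000 = 7.79895 kN/m³.
The plate makes 38° with the vertical, i.e. θ = 90° − 38° = 52° to the horizontal. Measuring y along the incline from the free-surface line, vertical depth h = y·sinθ with sinθ = 0.788011.
The centroid is at the centre, 1.515 m below the top of the plate, so y_c = 3.24 + 1.515 = 4.755 m and h_c = 4.755 × 0.788011 = 3.74699 m.
A = π(1.515)² = 7.21066 m².
Resultant F = γ·h_c·A = 7.79895 × 3.74699 × 7.21066 = 210.714 kN.
I_c = πr⁴/4 = π × 1.515⁴/4 = 4.13752 m⁴.
Centre of pressure: y_p = y_c + I_c/(y_c·A) = 4.755 + 4.13752/(4.755 × 7.21066) = 4.755 + 0.120674 = 4.87567 m along the plane.
The resultant acts 1.515 + 0.120674 = 1.63567 m (along the plate) below the hinge at the top edge, so the moment about the hinge is M = F × 1.63567 = 210.714 × 1.63567 = 344.659 kN·m.
A normal force at the bottom, 3.03 m from the hinge, must supply this moment: P = 344.659/3.03 = 113.749 kN.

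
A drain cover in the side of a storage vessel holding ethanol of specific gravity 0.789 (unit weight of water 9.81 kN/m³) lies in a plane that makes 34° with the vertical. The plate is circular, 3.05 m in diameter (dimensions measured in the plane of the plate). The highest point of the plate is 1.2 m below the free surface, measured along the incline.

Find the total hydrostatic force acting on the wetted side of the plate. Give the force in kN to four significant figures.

γ = 0.789 × 9.81 = 7.74009 kN/m³.
The plate makes 34° with the vertical, i.e. θ = 90° − 34° = 56° to the horizontal. Measuring y along the incline from the free-surface line, vertical depth h = y·sinθ with sinθ = 0.829038.
The centroid is at the centre, 1.525 m below the top of the plate, so y_c = 1.2 + 1.525 = 2.725 m and h_c = 2.725 × 0.829038 = 2.25913 m.
A = π(1.525)² = 7.30617 m².
Resultant F = γ·h_c·A = 7.74009 × 2.25913 × 7.30617 = 127.755 kN.

F ≈ 127.8 kN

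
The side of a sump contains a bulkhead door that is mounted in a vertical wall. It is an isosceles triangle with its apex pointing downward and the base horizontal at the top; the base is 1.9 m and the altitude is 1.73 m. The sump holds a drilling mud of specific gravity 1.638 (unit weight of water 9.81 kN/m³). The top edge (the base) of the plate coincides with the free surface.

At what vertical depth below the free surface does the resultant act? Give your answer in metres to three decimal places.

h_p = 0.865 m

γ = 1.638 × 9.81 = 16.06878 kN/m³.
With the apex down, the centroid sits h/3 = 1.73/3 = 0.576667 m below the base (the top edge), so the centroid depth is h_c = 0.576667 m.
A = ½ × 1.9 × 1.73 = 1.6435 m².
Resultant F = γ·h_c·A = 16.06878 × 0.576667 × 1.6435 = 15.2292 kN.
I_c = b·h³/36 = 1.9 × 1.73³/36 = 0.273268 m⁴.
Centre of pressure: y_p = y_c + I_c/(y_c·A) = 0.576667 + 0.273268/(0.576667 × 1.6435) = 0.576667 + 0.288333 = 0.865 m along the plane.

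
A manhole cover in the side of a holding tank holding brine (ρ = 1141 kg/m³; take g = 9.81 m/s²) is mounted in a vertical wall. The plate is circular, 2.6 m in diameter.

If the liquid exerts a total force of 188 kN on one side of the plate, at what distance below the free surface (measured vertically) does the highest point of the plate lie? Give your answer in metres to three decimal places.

d_top ≈ 1.863 m

γ = ρg = 1141 × 9.81 / 1000 = 11.19321 kN/m³.
A = π(1.3)² = 5.30929 m².
From F = γ·h_c·A, the centroid depth is h_c = 188/(11.19321 × 5.30929) = 3.16349 m.
The centroid is at the centre, 1.3 m below the top of the plate, so the highest point sits at h_top = 3.16349 − 1.3 = 1.86349 m below the surface.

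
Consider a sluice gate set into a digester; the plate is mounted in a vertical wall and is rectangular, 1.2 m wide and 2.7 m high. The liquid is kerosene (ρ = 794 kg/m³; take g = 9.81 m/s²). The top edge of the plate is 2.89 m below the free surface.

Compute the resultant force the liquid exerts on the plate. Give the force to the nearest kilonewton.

F ≈ 107 kN

γ = ρg = 794 × 9.81 / 1000 = 7.78914 kN/m³.
The centroid lies 2.7/2 = 1.35 m below the top edge, so the centroid depth is h_c = 2.89 + 1.35 = 4.24 m.
A = 1.2 × 2.7 = 3.24 m².
Resultant F = γ·h_c·A = 7.78914 × 4.24 × 3.24 = 107.004 kN.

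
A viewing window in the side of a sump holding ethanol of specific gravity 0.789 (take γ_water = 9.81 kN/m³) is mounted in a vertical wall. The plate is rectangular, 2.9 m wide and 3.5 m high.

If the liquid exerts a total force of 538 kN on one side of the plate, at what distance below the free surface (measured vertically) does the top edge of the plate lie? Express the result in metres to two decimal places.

d_top ≈ 5.10 m

γ = 0.789 × 9.81 = 7.74009 kN/m³.
A = 2.9 × 3.5 = 10.15 m².
From F = γ·h_c·A, the centroid depth is h_c = 538/(7.74009 × 10.15) = 6.8481 m.
The centroid lies 3.5/2 = 1.75 m below the top edge, so the top edge sits at h_top = 6.8481 − 1.75 = 5.0981 m below the surface.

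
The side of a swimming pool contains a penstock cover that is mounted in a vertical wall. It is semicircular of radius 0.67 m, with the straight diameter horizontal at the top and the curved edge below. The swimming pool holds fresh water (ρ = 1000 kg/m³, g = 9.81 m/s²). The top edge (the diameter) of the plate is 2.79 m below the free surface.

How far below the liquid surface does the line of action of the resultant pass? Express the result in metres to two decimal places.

h_p = 3.08 m

γ = ρg = 1000 × 9.81 = 9810 N/m³ = 9.81 kN/m³.
The centroid of a semicircle lies 4r/(3π) = 0.284357 m from the diameter, here below the top edge, so the centroid depth is h_c = 2.79 + 0.284357 = 3.07436 m.
A = πr²/2 = π × 0.67²/2 = 0.70513 m².
Resultant F = γ·h_c·A = 9.81 × 3.07436 × 0.70513 = 21.2663 kN.
I_c = (π/8 − 8/(9π))·r⁴ = 0.109757 × 0.67⁴ = 0.0221173 m⁴.
Centre of pressure: y_p = y_c + I_c/(y_c·A) = 3.07436 + 0.0221173/(3.07436 × 0.70513) = 3.07436 + 0.0102025 = 3.08456 m along the plane.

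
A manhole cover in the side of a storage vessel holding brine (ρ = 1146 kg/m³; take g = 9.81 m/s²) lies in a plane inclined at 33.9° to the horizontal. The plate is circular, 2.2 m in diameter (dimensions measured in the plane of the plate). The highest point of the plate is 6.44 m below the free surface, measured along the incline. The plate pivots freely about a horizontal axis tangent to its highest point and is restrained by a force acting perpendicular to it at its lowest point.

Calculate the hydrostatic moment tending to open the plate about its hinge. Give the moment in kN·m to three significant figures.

M ≈ 205 kN·m

γ = ρg = 1146 × 9.81 / 1000 = 11.24226 kN/m³.
Let θ = 33.9° be the plate's angle to the horizontal; measure y along the incline from where the plane meets the free surface. Vertical depth h = y·sinθ with sinθ = 0.557745.
The centroid is at the centre, 1.1 m below the top of the plate, so y_c = 6.44 + 1.1 = 7.54 m and h_c = 7.54 × 0.557745 = 4.2054 m.
A = π(1.1)² = 3.80133 m².
Resultant F = γ·h_c·A = 11.24226 × 4.2054 × 3.80133 = 179.72 kN.
I_c = πr⁴/4 = π × 1.1⁴/4 = 1.1499 m⁴.
Centre of pressure: y_p = y_c + I_c/(y_c·A) = 7.54 + 1.1499/(7.54 × 3.80133) = 7.54 + 0.0401193 = 7.58012 m along the plane.
The resultant acts 1.1 + 0.0401193 = 1.14012 m (along the plate) below the hinge at the top edge, so the moment about the hinge is M = F × 1.14012 = 179.72 × 1.14012 = 204.902 kN·m.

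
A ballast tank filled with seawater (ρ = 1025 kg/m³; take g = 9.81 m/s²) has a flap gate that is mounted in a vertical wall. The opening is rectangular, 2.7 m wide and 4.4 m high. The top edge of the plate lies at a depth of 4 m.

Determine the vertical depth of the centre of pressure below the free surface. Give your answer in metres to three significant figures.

γ = ρg = 1025 × 9.81 / 1000 = 10.05525 kN/m³.
The centroid lies 4.4/2 = 2.2 m below the top edge, so the centroid depth is h_c = 4 + 2.2 = 6.2 m.
A = 2.7 × 4.4 = 11.88 m².
Resultant F = γ·h_c·A = 10.05525 × 6.2 × 11.88 = 740.629 kN.
I_c = b·h³/12 = 2.7 × 4.4³/12 = 19.1664 m⁴.
Centre of pressure: y_p = y_c + I_c/(y_c·A) = 6.2 + 19.1664/(6.2 × 11.88) = 6.2 + 0.260215 = 6.46021 m along the plane.

h_p = 6.46 m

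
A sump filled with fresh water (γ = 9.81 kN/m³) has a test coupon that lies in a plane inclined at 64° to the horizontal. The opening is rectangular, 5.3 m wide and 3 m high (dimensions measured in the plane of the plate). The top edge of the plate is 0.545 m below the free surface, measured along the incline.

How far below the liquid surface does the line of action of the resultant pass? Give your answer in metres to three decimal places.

h_p = 2.168 m

γ = 9.81 kN/m³.
Let θ = 64° be the plate's angle to the horizontal; measure y along the incline from where the plane meets the free surface. Vertical depth h = y·sinθ with sinθ = 0.898794.
The centroid lies 3/2 = 1.5 m below the top edge, so y_c = 0.545 + 1.5 = 2.045 m and h_c = 2.045 × 0.898794 = 1.83803 m.
A = 5.3 × 3 = 15.9 m².
Resultant F = γ·h_c·A = 9.81 × 1.83803 × 15.9 = 286.694 kN.
I_c = b·h³/12 = 5.3 × 3³/12 = 11.925 m⁴.
Centre of pressure: y_p = y_c + I_c/(y_c·A) = 2.045 + 11.925/(2.045 × 15.9) = 2.045 + 0.366748 = 2.41175 m along the plane.
Vertically, h_p = y_p·sinθ = 2.41175 × 0.898794 = 2.16767 m.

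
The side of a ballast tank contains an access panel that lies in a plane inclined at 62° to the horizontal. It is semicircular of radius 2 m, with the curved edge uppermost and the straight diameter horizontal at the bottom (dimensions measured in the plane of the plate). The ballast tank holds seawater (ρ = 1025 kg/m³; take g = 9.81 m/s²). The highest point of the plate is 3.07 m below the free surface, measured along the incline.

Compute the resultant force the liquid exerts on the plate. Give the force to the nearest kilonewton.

F ≈ 235 kN

γ = ρg = 1025 × 9.81 / 1000 = 10.05525 kN/m³.
Let θ = 62° be the plate's angle to the horizontal; measure y along the incline from where the plane meets the free surface. Vertical depth h = y·sinθ with sinθ = 0.882948.
The centroid lies 4r/(3π) = 0.848826 m above the diameter, so r − 4r/(3π) = 2 − 0.848826 = 1.15117 m below the topmost point, so y_c = 3.07 + 1.15117 = 4.22117 m and h_c = 4.22117 × 0.882948 = 3.72707 m.
A = πr²/2 = π × 2²/2 = 6.28319 m².
Resultant F = γ·h_c·A = 10.05525 × 3.72707 × 6.28319 = 235.473 kN.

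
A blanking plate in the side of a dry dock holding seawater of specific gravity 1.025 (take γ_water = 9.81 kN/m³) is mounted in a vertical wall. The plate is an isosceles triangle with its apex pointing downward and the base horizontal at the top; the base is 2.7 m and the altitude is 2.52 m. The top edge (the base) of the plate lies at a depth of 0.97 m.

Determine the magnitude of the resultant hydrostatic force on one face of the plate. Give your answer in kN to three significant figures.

γ = 1.025 × 9.81 = 10.05525 kN/m³.
With the apex down, the centroid sits h/3 = 2.52/3 = 0.84 m below the base (the top edge), so the centroid depth is h_c = 0.97 + 0.84 = 1.81 m.
A = ½ × 2.7 × 2.52 = 3.402 m².
Resultant F = γ·h_c·A = 10.05525 × 1.81 × 3.402 = 61.9164 kN.

F ≈ 61.9 kN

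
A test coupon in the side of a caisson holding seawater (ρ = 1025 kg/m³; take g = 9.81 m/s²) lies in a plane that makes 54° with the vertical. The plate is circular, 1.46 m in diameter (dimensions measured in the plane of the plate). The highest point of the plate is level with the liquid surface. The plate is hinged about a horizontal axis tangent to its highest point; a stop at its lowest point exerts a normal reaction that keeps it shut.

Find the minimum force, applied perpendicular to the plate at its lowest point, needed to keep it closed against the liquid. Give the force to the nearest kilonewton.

P ≈ 5 kN

γ = ρg = 1025 × 9.81 / 1000 = 10.05525 kN/m³.
The plate makes 54° with the vertical, i.e. θ = 90° − 54° = 36° to the horizontal. Measuring y along the incline from the free-surface line, vertical depth h = y·sinθ with sinθ = 0.587785.
The centroid is at the centre, 0.73 m below the top of the plate, so y_c = 0.73 m and h_c = 0.73 × 0.587785 = 0.429083 m.
A = π(0.73)² = 1.67415 m².
Resultant F = γ·h_c·A = 10.05525 × 0.429083 × 1.67415 = 7.22318 kN.
I_c = πr⁴/4 = π × 0.73⁴/4 = 0.223039 m⁴.
Centre of pressure: y_p = y_c + I_c/(y_c·A) = 0.73 + 0.223039/(0.73 × 1.67415) = 0.73 + 0.1825 = 0.9125 m along the plane.
The resultant acts 0.73 + 0.1825 = 0.9125 m (along the plate) below the hinge at the top edge, so the moment about the hinge is M = F × 0.9125 = 7.22318 × 0.9125 = 6.59115 kN·m.
A normal force at the bottom, 1.46 m from the hinge, must supply this moment: P = 6.59115/1.46 = 4.51449 kN.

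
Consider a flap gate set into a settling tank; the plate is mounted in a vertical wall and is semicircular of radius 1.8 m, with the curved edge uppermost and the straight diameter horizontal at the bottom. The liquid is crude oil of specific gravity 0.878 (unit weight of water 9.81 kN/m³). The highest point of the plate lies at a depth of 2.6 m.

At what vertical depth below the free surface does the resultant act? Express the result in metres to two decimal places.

γ = 0.878 × 9.81 = 8.61318 kN/m³.
The centroid lies 4r/(3π) = 0.763944 m above the diameter, so r − 4r/(3π) = 1.8 − 0.763944 = 1.03606 m below the topmost point, so the centroid depth is h_c = 2.6 + 1.03606 = 3.63606 m.
A = πr²/2 = π × 1.8²/2 = 5.08938 m².
Resultant F = γ·h_c·A = 8.61318 × 3.63606 × 5.08938 = 159.389 kN.
I_c = (π/8 − 8/(9π))·r⁴ = 0.109757 × 1.8⁴ = 1.15219 m⁴.
Centre of pressure: y_p = y_c + I_c/(y_c·A) = 3.63606 + 1.15219/(3.63606 × 5.08938) = 3.63606 + 0.0622627 = 3.69832 m along the plane.

h_p = 3.70 m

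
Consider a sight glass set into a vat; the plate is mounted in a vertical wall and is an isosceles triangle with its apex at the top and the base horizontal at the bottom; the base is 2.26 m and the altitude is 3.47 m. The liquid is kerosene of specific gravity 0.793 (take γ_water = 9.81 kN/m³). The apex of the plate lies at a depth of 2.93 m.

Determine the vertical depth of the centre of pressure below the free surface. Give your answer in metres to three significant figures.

γ = 0.793 × 9.81 = 7.77933 kN/m³.
With the apex up, the centroid sits 2h/3 = 2 × 3.47/3 = 2.31333 m below the apex, so the centroid depth is h_c = 2.93 + 2.31333 = 5.24333 m.
A = ½ × 2.26 × 3.47 = 3.9211 m².
Resultant F = γ·h_c·A = 7.77933 × 5.24333 × 3.9211 = 159.94 kN.
I_c = b·h³/36 = 2.26 × 3.47³/36 = 2.62298 m⁴.
Centre of pressure: y_p = y_c + I_c/(y_c·A) = 5.24333 + 2.62298/(5.24333 × 3.9211) = 5.24333 + 0.127579 = 5.37091 m along the plane.

h_p = 5.37 m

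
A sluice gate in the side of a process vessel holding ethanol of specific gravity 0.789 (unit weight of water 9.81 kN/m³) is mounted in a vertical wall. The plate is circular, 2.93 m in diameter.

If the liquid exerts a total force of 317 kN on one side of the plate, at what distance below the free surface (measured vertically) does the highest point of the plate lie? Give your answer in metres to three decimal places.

d_top ≈ 4.609 m

γ = 0.789 × 9.81 = 7.74009 kN/m³.
A = π(1.465)² = 6.74256 m².
From F = γ·h_c·A, the centroid depth is h_c = 317/(7.74009 × 6.74256) = 6.07419 m.
The centroid is at the centre, 1.465 m below the top of the plate, so the highest point sits at h_top = 6.07419 − 1.465 = 4.60919 m below the surface.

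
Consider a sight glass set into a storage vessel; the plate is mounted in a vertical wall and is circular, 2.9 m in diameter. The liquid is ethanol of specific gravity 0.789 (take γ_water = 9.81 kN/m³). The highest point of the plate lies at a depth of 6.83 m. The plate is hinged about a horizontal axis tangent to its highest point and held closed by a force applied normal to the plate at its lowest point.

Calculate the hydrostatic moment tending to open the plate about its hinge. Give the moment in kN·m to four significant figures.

M ≈ 640.7 kN·m

γ = 0.789 × 9.81 = 7.74009 kN/m³.
The centroid is at the centre, 1.45 m below the top of the plate, so the centroid depth is h_c = 6.83 + 1.45 = 8.28 m.
A = π(1.45)² = 6.6052 m².
Resultant F = γ·h_c·A = 7.74009 × 8.28 × 6.6052 = 423.314 kN.
I_c = πr⁴/4 = π × 1.45⁴/4 = 3.47186 m⁴.
Centre of pressure: y_p = y_c + I_c/(y_c·A) = 8.28 + 3.47186/(8.28 × 6.6052) = 8.28 + 0.0634813 = 8.34348 m along the plane.
The resultant acts 1.45 + 0.0634813 = 1.51348 m (along the plate) below the hinge at the top edge, so the moment about the hinge is M = F × 1.51348 = 423.314 × 1.51348 = 640.677 kN·m.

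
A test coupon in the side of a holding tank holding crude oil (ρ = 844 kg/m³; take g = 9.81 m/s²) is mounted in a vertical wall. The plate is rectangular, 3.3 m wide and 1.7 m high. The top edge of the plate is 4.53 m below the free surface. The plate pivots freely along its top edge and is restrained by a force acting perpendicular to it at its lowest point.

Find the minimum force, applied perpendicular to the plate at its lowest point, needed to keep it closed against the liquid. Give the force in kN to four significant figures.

P ≈ 131.5 kN

γ = ρg = 844 × 9.81 / 1000 = 8.27964 kN/m³.
The centroid lies 1.7/2 = 0.85 m below the top edge, so the centroid depth is h_c = 4.53 + 0.85 = 5.38 m.
A = 3.3 × 1.7 = 5.61 m².
Resultant F = γ·h_c·A = 8.27964 × 5.38 × 5.61 = 249.894 kN.
I_c = b·h³/12 = 3.3 × 1.7³/12 = 1.35107 m⁴.
Centre of pressure: y_p = y_c + I_c/(y_c·A) = 5.38 + 1.35107/(5.38 × 5.61) = 5.38 + 0.0447644 = 5.42476 m along the plane.
The resultant acts 0.85 + 0.0447644 = 0.894764 m (along the plate) below the hinge at the top edge, so the moment about the hinge is M = F × 0.894764 = 249.894 × 0.894764 = 223.596 kN·m.
A normal force at the bottom, 1.7 m from the hinge, must supply this moment: P = 223.596/1.7 = 131.527 kN.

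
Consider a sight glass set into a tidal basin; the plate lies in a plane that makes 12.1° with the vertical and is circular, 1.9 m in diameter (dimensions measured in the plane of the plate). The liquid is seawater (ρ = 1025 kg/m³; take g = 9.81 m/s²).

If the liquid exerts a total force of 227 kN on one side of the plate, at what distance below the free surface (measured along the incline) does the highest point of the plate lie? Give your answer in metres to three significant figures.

y_top ≈ 7.19 m

γ = ρg = 1025 × 9.81 / 1000 = 10.05525 kN/m³.
A = π(0.95)² = 2.83529 m².
From F = γ·h_c·A, the centroid depth is h_c = 227/(10.05525 × 2.83529) = 7.96224 m.
The plate makes 12.1° with the vertical, i.e. θ = 90° − 12.1° = 77.9° to the horizontal. Measuring y along the incline from the free-surface line, vertical depth h = y·sinθ with sinθ = 0.977783.
Along the incline, y_c = h_c/sinθ = 7.96224/0.977783 = 8.14316 m.
The centroid is at the centre, 0.95 m below the top of the plate, so the highest point sits at y_top = 8.14316 − 0.95 = 7.19316 m along the incline.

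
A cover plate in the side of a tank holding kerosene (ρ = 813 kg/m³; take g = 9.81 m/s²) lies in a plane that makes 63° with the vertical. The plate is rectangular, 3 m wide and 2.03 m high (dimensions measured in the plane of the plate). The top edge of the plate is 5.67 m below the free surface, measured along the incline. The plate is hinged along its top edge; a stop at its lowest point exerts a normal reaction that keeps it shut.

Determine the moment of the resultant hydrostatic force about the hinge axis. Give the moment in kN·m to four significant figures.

M ≈ 157.2 kN·m

γ = ρg = 813 × 9.81 / 1000 = 7.97553 kN/m³.
The plate makes 63° with the vertical, i.e. θ = 90° − 63° = 27° to the horizontal. Measuring y along the incline from the free-surface line, vertical depth h = y·sinθ with sinθ = 0.453990.
The centroid lies 2.03/2 = 1.015 m below the top edge, so y_c = 5.67 + 1.015 = 6.685 m and h_c = 6.685 × 0.453990 = 3.03492 m.
A = 3 × 2.03 = 6.09 m².
Resultant F = γ·h_c·A = 7.97553 × 3.03492 × 6.09 = 147.409 kN.
I_c = b·h³/12 = 3 × 2.03³/12 = 2.09136 m⁴.
Centre of pressure: y_p = y_c + I_c/(y_c·A) = 6.685 + 2.09136/(6.685 × 6.09) = 6.685 + 0.0513701 = 6.73637 m along the plane.
The resultant acts 1.015 + 0.0513701 = 1.06637 m (along the plate) below the hinge at the top edge, so the moment about the hinge is M = F × 1.06637 = 147.409 × 1.06637 = 157.193 kN·m.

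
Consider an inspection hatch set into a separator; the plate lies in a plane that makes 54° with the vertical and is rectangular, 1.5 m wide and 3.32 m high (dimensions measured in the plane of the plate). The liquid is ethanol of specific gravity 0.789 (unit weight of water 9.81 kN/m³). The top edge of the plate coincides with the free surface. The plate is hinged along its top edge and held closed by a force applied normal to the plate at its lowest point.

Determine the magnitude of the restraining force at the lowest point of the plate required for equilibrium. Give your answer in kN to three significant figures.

γ = 0.789 × 9.81 = 7.74009 kN/m³.
The plate makes 54° with the vertical, i.e. θ = 90° − 54° = 36° to the horizontal. Measuring y along the incline from the free-surface line, vertical depth h = y·sinθ with sinθ = 0.587785.
The centroid lies 3.32/2 = 1.66 m below the top edge, so y_c = 1.66 m and h_c = 1.66 × 0.587785 = 0.975723 m.
A = 1.5 × 3.32 = 4.98 m².
Resultant F = γ·h_c·A = 7.74009 × 0.975723 × 4.98 = 37.6099 kN.
I_c = b·h³/12 = 1.5 × 3.32³/12 = 4.5743 m⁴.
Centre of pressure: y_p = y_c + I_c/(y_c·A) = 1.66 + 4.5743/(1.66 × 4.98) = 1.66 + 0.553334 = 2.21333 m along the plane.
The resultant acts 1.66 + 0.553334 = 2.21333 m (along the plate) below the hinge at the top edge, so the moment about the hinge is M = F × 2.21333 = 37.6099 × 2.21333 = 83.2431 kN·m.
A normal force at the bottom, 3.32 m from the hinge, must supply this moment: P = 83.2431/3.32 = 25.0732 kN.

P ≈ 25.1 kN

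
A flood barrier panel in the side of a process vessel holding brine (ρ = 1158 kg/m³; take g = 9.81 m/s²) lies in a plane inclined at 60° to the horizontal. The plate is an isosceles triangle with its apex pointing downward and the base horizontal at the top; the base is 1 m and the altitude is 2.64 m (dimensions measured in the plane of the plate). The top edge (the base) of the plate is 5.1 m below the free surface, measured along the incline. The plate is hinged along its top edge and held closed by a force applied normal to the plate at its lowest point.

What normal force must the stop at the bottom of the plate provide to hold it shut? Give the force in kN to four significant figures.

P ≈ 27.79 kN

γ = ρg = 1158 × 9.81 / 1000 = 11.35998 kN/m³.
Let θ = 60° be the plate's angle to the horizontal; measure y along the incline from where the plane meets the free surface. Vertical depth h = y·sinθ with sinθ = 0.866025.
With the apex down, the centroid sits h/3 = 2.64/3 = 0.88 m below the base (the top edge), so y_c = 5.1 + 0.88 = 5.98 m and h_c = 5.98 × 0.866025 = 5.17883 m.
A = ½ × 1 × 2.64 = 1.32 m².
Resultant F = γ·h_c·A = 11.35998 × 5.17883 × 1.32 = 77.6575 kN.
I_c = b·h³/36 = 1 × 2.64³/36 = 0.511104 m⁴.
Centre of pressure: y_p = y_c + I_c/(y_c·A) = 5.98 + 0.511104/(5.98 × 1.32) = 5.98 + 0.0647492 = 6.04475 m along the plane.
The resultant acts 0.88 + 0.0647492 = 0.944749 m (along the plate) below the hinge at the top edge, so the moment about the hinge is M = F × 0.944749 = 77.6575 × 0.944749 = 73.3668 kN·m.
A normal force at the bottom, 2.64 m from the hinge, must supply this moment: P = 73.3668/2.64 = 27.7905 kN.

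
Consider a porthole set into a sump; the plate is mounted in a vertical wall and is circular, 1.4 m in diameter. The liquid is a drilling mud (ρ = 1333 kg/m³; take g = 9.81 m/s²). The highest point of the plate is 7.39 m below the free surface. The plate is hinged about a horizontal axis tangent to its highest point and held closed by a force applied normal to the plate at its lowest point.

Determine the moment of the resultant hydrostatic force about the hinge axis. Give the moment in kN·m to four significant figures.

M ≈ 116.5 kN·m

γ = ρg = 1333 × 9.81 / 1000 = 13.07673 kN/m³.
The centroid is at the centre, 0.7 m below the top of the plate, so the centroid depth is h_c = 7.39 + 0.7 = 8.09 m.
A = π(0.7)² = 1.53938 m².
Resultant F = γ·h_c·A = 13.07673 × 8.09 × 1.53938 = 162.852 kN.
I_c = πr⁴/4 = π × 0.7⁴/4 = 0.188574 m⁴.
Centre of pressure: y_p = y_c + I_c/(y_c·A) = 8.09 + 0.188574/(8.09 × 1.53938) = 8.09 + 0.0151421 = 8.10514 m along the plane.
The resultant acts 0.7 + 0.0151421 = 0.715142 m (along the plate) below the hinge at the top edge, so the moment about the hinge is M = F × 0.715142 = 162.852 × 0.715142 = 116.462 kN·m.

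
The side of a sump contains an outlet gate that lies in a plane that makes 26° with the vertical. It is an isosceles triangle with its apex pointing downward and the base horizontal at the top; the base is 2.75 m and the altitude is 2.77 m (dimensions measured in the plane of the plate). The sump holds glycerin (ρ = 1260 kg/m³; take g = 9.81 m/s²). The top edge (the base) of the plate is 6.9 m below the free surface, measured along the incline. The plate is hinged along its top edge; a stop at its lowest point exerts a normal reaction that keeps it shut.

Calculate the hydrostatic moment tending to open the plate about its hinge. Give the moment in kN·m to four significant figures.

γ = ρg = 1260 × 9.81 / 1000 = 12.3606 kN/m³.
The plate makes 26° with the vertical, i.e. θ = 90° − 26° = 64° to the horizontal. Measuring y along the incline from the free-surface line, vertical depth h = y·sinθ with sinθ = 0.898794.
With the apex down, the centroid sits h/3 = 2.77/3 = 0.923333 m below the base (the top edge), so y_c = 6.9 + 0.923333 = 7.82333 m and h_c = 7.82333 × 0.898794 = 7.03156 m.
A = ½ × 2.75 × 2.77 = 3.80875 m².
Resultant F = γ·h_c·A = 12.3606 × 7.03156 × 3.80875 = 331.035 kN.
I_c = b·h³/36 = 2.75 × 2.77³/36 = 1.62356 m⁴.
Centre of pressure: y_p = y_c + I_c/(y_c·A) = 7.82333 + 1.62356/(7.82333 × 3.80875) = 7.82333 + 0.0544872 = 7.87782 m along the plane.
The resultant acts 0.923333 + 0.0544872 = 0.97782 m (along the plate) below the hinge at the top edge, so the moment about the hinge is M = F × 0.97782 = 331.035 × 0.97782 = 323.693 kN·m.

M ≈ 323.7 kN·m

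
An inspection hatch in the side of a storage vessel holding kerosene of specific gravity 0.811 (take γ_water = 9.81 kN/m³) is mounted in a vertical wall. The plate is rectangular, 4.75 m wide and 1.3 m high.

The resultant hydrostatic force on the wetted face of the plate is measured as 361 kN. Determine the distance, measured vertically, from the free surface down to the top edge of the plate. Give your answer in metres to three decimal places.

d_top ≈ 6.698 m

γ = 0.811 × 9.81 = 7.95591 kN/m³.
A = 4.75 × 1.3 = 6.175 m².
From F = γ·h_c·A, the centroid depth is h_c = 361/(7.95591 × 6.175) = 7.34819 m.
The centroid lies 1.3/2 = 0.65 m below the top edge, so the top edge sits at h_top = 7.34819 − 0.65 = 6.69819 m below the surface.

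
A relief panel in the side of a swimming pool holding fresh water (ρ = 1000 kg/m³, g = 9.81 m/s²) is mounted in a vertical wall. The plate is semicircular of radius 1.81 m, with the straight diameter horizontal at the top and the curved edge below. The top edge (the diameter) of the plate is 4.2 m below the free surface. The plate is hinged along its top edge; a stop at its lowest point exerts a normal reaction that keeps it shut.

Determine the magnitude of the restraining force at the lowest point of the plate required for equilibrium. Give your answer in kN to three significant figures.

γ = ρg = 1000 × 9.81 = 9810 N/m³ = 9.81 kN/m³.
The centroid of a semicircle lies 4r/(3π) = 0.768188 m from the diameter, here below the top edge, so the centroid depth is h_c = 4.2 + 0.768188 = 4.96819 m.
A = πr²/2 = π × 1.81²/2 = 5.14609 m².
Resultant F = γ·h_c·A = 9.81 × 4.96819 × 5.14609 = 250.81 kN.
I_c = (π/8 − 8/(9π))·r⁴ = 0.109757 × 1.81⁴ = 1.178 m⁴.
Centre of pressure: y_p = y_c + I_c/(y_c·A) = 4.96819 + 1.178/(4.96819 × 5.14609) = 4.96819 + 0.0460755 = 5.01427 m along the plane.
The resultant acts 0.768188 + 0.0460755 = 0.814264 m (along the plate) below the hinge at the top edge, so the moment about the hinge is M = F × 0.814264 = 250.81 × 0.814264 = 204.226 kN·m.
A normal force at the bottom, 1.81 m from the hinge, must supply this moment: P = 204.226/1.81 = 112.832 kN.

P ≈ 113 kN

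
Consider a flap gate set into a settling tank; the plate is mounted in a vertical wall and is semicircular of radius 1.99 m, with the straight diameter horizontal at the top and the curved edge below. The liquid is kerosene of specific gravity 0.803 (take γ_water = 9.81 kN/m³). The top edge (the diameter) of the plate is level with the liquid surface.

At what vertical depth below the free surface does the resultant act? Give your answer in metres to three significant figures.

γ = 0.803 × 9.81 = 7.87743 kN/m³.
The centroid of a semicircle lies 4r/(3π) = 0.844582 m from the diameter, here below the top edge, so the centroid depth is h_c = 0.844582 m.
A = πr²/2 = π × 1.99²/2 = 6.22051 m².
Resultant F = γ·h_c·A = 7.87743 × 0.844582 × 6.22051 = 41.3859 kN.
I_c = (π/8 − 8/(9π))·r⁴ = 0.109757 × 1.99⁴ = 1.72125 m⁴.
Centre of pressure: y_p = y_c + I_c/(y_c·A) = 0.844582 + 1.72125/(0.844582 × 6.22051) = 0.844582 + 0.327624 = 1.17221 m along the plane.

h_p = 1.17 m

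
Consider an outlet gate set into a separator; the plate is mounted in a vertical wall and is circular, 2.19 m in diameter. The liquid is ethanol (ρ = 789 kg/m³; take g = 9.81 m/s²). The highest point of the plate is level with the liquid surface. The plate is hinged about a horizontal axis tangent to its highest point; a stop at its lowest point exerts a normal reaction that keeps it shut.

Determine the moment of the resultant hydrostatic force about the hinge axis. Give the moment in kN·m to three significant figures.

γ = ρg = 789 × 9.81 / 1000 = 7.74009 kN/m³.
The centroid is at the centre, 1.095 m below the top of the plate, so the centroid depth is h_c = 1.095 m.
A = π(1.095)² = 3.76685 m².
Resultant F = γ·h_c·A = 7.74009 × 1.095 × 3.76685 = 31.9256 kN.
I_c = πr⁴/4 = π × 1.095⁴/4 = 1.12914 m⁴.
Centre of pressure: y_p = y_c + I_c/(y_c·A) = 1.095 + 1.12914/(1.095 × 3.76685) = 1.095 + 0.273751 = 1.36875 m along the plane.
The resultant acts 1.095 + 0.273751 = 1.36875 m (along the plate) below the hinge at the top edge, so the moment about the hinge is M = F × 1.36875 = 31.9256 × 1.36875 = 43.6982 kN·m.

M ≈ 43.7 kN·m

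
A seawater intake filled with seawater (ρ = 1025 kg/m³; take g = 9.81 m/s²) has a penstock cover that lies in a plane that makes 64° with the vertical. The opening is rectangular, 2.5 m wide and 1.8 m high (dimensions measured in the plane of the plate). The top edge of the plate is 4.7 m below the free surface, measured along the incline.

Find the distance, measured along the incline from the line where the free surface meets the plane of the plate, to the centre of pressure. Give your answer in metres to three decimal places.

y_p = 5.648 m

γ = ρg = 1025 × 9.81 / 1000 = 10.05525 kN/m³.
The plate makes 64° with the vertical, i.e. θ = 90° − 64° = 26° to the horizontal. Measuring y along the incline from the free-surface line, vertical depth h = y·sinθ with sinθ = 0.438371.
The centroid lies 1.8/2 = 0.9 m below the top edge, so y_c = 4.7 + 0.9 = 5.6 m and h_c = 5.6 × 0.438371 = 2.45488 m.
A = 2.5 × 1.8 = 4.5 m².
Resultant F = γ·h_c·A = 10.05525 × 2.45488 × 4.5 = 111.08 kN.
I_c = b·h³/12 = 2.5 × 1.8³/12 = 1.215 m⁴.
Centre of pressure: y_p = y_c + I_c/(y_c·A) = 5.6 + 1.215/(5.6 × 4.5) = 5.6 + 0.0482143 = 5.64821 m along the plane.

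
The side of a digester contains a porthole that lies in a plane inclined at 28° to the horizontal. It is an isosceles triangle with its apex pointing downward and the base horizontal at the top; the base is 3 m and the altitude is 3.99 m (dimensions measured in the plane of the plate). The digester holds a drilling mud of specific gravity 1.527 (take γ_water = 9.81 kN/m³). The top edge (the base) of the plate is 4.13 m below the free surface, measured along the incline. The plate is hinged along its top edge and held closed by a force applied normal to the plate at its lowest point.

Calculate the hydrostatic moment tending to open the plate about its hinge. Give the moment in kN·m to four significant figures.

M ≈ 342.9 kN·m

γ = 1.527 × 9.81 = 14.97987 kN/m³.
Let θ = 28° be the plate's angle to the horizontal; measure y along the incline from where the plane meets the free surface. Vertical depth h = y·sinθ with sinθ = 0.469472.
With the apex down, the centroid sits h/3 = 3.99/3 = 1.33 m below the base (the top edge), so y_c = 4.13 + 1.33 = 5.46 m and h_c = 5.46 × 0.469472 = 2.56332 m.
A = ½ × 3 × 3.99 = 5.985 m².
Resultant F = γ·h_c·A = 14.97987 × 2.56332 × 5.985 = 229.813 kN.
I_c = b·h³/36 = 3 × 3.99³/36 = 5.29343 m⁴.
Centre of pressure: y_p = y_c + I_c/(y_c·A) = 5.46 + 5.29343/(5.46 × 5.985) = 5.46 + 0.161987 = 5.62199 m along the plane.
The resultant acts 1.33 + 0.161987 = 1.49199 m (along the plate) below the hinge at the top edge, so the moment about the hinge is M = F × 1.49199 = 229.813 × 1.49199 = 342.879 kN·m.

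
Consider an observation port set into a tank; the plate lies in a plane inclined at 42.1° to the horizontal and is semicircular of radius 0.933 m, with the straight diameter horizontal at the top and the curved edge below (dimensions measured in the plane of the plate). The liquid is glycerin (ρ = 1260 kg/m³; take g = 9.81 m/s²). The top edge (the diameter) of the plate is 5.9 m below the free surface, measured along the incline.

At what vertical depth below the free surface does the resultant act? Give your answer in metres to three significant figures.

γ = ρg = 1260 × 9.81 / 1000 = 12.3606 kN/m³.
Let θ = 42.1° be the plate's angle to the horizontal; measure y along the incline from where the plane meets the free surface. Vertical depth h = y·sinθ with sinθ = 0.670427.
The centroid of a semicircle lies 4r/(3π) = 0.395977 m from the diameter, here below the top edge, so y_c = 5.9 + 0.395977 = 6.29598 m and h_c = 6.29598 × 0.670427 = 4.22099 m.
A = πr²/2 = π × 0.933²/2 = 1.36736 m².
Resultant F = γ·h_c·A = 12.3606 × 4.22099 × 1.36736 = 71.3406 kN.
I_c = (π/8 − 8/(9π))·r⁴ = 0.109757 × 0.933⁴ = 0.0831685 m⁴.
Centre of pressure: y_p = y_c + I_c/(y_c·A) = 6.29598 + 0.0831685/(6.29598 × 1.36736) = 6.29598 + 0.00966079 = 6.30564 m along the plane.
Vertically, h_p = y_p·sinθ = 6.30564 × 0.670427 = 4.22747 m.

h_p = 4.23 m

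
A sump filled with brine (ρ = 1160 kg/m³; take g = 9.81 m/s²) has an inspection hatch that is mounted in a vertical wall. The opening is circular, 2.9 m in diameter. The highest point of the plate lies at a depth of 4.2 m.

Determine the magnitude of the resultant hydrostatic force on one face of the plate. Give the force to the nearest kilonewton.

F ≈ 425 kN

γ = ρg = 1160 × 9.81 / 1000 = 11.3796 kN/m³.
The centroid is at the centre, 1.45 m below the top of the plate, so the centroid depth is h_c = 4.2 + 1.45 = 5.65 m.
A = π(1.45)² = 6.6052 m².
Resultant F = γ·h_c·A = 11.3796 × 5.65 × 6.6052 = 424.68 kN.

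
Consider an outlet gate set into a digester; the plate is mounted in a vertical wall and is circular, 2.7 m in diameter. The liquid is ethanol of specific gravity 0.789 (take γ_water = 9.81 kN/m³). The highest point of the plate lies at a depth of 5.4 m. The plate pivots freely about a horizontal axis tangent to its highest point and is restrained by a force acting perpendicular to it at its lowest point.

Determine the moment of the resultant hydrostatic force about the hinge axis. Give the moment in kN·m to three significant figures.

M ≈ 424 kN·m

γ = 0.789 × 9.81 = 7.74009 kN/m³.
The centroid is at the centre, 1.35 m below the top of the plate, so the centroid depth is h_c = 5.4 + 1.35 = 6.75 m.
A = π(1.35)² = 5.72555 m².
Resultant F = γ·h_c·A = 7.74009 × 6.75 × 5.72555 = 299.135 kN.
I_c = πr⁴/4 = π × 1.35⁴/4 = 2.6087 m⁴.
Centre of pressure: y_p = y_c + I_c/(y_c·A) = 6.75 + 2.6087/(6.75 × 5.72555) = 6.75 + 0.0674999 = 6.8175 m along the plane.
The resultant acts 1.35 + 0.0674999 = 1.4175 m (along the plate) below the hinge at the top edge, so the moment about the hinge is M = F × 1.4175 = 299.135 × 1.4175 = 424.024 kN·m.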